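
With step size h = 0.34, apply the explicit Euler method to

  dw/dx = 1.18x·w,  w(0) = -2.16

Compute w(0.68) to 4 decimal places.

-2.4546

Euler: w_{n+1} = w_n + h·f(x_n, w_n).
x=0.000000, w=-2.160000: f=0.000000 → w ← -2.160000 + 0.34·0.000000 = -2.160000
x=0.340000, w=-2.160000: f=-0.866592 → w ← -2.160000 + 0.34·(-0.866592) = -2.454641
w(0.68) ≈ -2.4546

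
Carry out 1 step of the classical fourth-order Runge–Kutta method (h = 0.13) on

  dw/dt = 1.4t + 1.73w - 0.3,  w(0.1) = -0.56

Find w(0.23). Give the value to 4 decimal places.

-0.7118

RK4: k1 = f(t_n, w_n); k2 = f(t_n + h/2, w_n + (h/2)·k1); k3 = f(t_n + h/2, w_n + (h/2)·k2); k4 = f(t_n + h, w_n + h·k3); w_{n+1} = w_n + (h/6)·(k1 + 2k2 + 2k3 + k4).
t=0.100000, w=-0.560000:
  k1 = f(0.100000, -0.560000) = -1.128800
  k2 = f(0.165000, -0.633372) = -1.164734
  k3 = f(0.165000, -0.635708) = -1.168774
  k4 = f(0.230000, -0.711941) = -1.209657
  w ← -0.560000 + (0.13/6)·(k1 + 2k2 + 2k3 + k4) = -0.711785
w(0.23) ≈ -0.7118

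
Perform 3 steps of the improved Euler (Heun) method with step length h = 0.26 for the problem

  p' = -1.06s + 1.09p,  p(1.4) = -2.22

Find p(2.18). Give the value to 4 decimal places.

Heun: k1 = f(s_n, p_n); k2 = f(s_n + h, p_n + h·k1); p_{n+1} = p_n + (h/2)·(k1 + k2).
s=1.400000, p=-2.220000:
  k1 = f(1.400000, -2.220000) = -3.903800
  k2 = f(1.660000, -3.234988) = -5.285737
  p ← -2.220000 + (0.26/2)·(-3.903800 + (-5.285737)) = -3.414640
s=1.660000, p=-3.414640:
  k1 = f(1.660000, -3.414640) = -5.481557
  k2 = f(1.920000, -4.839845) = -7.310631
  p ← -3.414640 + (0.26/2)·(-5.481557 + (-7.310631)) = -5.077624
s=1.920000, p=-5.077624:
  k1 = f(1.920000, -5.077624) = -7.569810
  k2 = f(2.180000, -7.045775) = -9.990695
  p ← -5.077624 + (0.26/2)·(-7.569810 + (-9.990695)) = -7.360490
p(2.18) ≈ -7.3605

-7.3605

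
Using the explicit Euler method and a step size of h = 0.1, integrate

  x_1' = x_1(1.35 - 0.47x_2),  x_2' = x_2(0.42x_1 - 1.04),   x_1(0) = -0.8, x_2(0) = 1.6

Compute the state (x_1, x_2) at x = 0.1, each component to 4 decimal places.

-0.8478, 1.3798

Euler on (x_1,x_2): x_1_{n+1} = x_1_n + h·x_1', x_2_{n+1} = x_2_n + h·x_2'.
0.000000: (-0.800000, 1.600000); f=(-0.478400, -2.201600) → (-0.847840, 1.379840)
(x_1(0.1), x_2(0.1)) ≈ (-0.8478, 1.3798)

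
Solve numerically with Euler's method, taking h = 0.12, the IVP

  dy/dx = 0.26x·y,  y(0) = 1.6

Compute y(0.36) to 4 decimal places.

1.6180

Euler: y_{n+1} = y_n + h·f(x_n, y_n).
x=0.000000, y=1.600000: f=0.000000 → y ← 1.600000 + 0.12·0.000000 = 1.600000
x=0.120000, y=1.600000: f=0.049920 → y ← 1.600000 + 0.12·0.049920 = 1.605990
x=0.240000, y=1.605990: f=0.100214 → y ← 1.605990 + 0.12·0.100214 = 1.618016
y(0.36) ≈ 1.6180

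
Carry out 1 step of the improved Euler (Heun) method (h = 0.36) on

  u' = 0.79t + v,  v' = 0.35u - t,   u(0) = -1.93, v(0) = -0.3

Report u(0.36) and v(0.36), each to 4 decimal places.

Heun on (u,v): k1 = f(t_n, state_n); k2 = f(t_n + h, state_n + h·k1); state_{n+1} = state_n + (h/2)·(k1 + k2).
0.000000: (-1.930000, -0.300000)
  k1 = (-0.300000, -0.675500)
  predictor → (-2.038000, -0.543180)
  k2 = (-0.258780, -1.073300)
  → (-2.030580, -0.614784)
(u(0.36), v(0.36)) ≈ (-2.0306, -0.6148)

-2.0306, -0.6148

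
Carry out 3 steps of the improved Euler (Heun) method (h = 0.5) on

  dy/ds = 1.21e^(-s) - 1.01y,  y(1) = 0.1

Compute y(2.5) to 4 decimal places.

Heun: k1 = f(s_n, y_n); k2 = f(s_n + h, y_n + h·k1); y_{n+1} = y_n + (h/2)·(k1 + k2).
s=1.000000, y=0.100000:
  k1 = f(1.000000, 0.100000) = 0.344134
  k2 = f(1.500000, 0.272067) = -0.004800
  y ← 0.100000 + (0.5/2)·(0.344134 + (-0.004800)) = 0.184833
s=1.500000, y=0.184833:
  k1 = f(1.500000, 0.184833) = 0.083306
  k2 = f(2.000000, 0.226486) = -0.064995
  y ← 0.184833 + (0.5/2)·(0.083306 + (-0.064995)) = 0.189411
s=2.000000, y=0.189411:
  k1 = f(2.000000, 0.189411) = -0.027549
  k2 = f(2.500000, 0.175636) = -0.078070
  y ← 0.189411 + (0.5/2)·(-0.027549 + (-0.078070)) = 0.163006
y(2.5) ≈ 0.1630

0.1630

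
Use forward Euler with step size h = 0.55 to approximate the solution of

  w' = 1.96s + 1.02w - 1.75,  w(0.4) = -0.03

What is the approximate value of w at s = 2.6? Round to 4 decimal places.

Euler: w_{n+1} = w_n + h·f(s_n, w_n).
s=0.400000, w=-0.030000: f=-0.996600 → w ← -0.030000 + 0.55·(-0.996600) = -0.578130
s=0.950000, w=-0.578130: f=-0.477693 → w ← -0.578130 + 0.55·(-0.477693) = -0.840861
s=1.500000, w=-0.840861: f=0.332322 → w ← -0.840861 + 0.55·0.332322 = -0.658084
s=2.050000, w=-0.658084: f=1.596754 → w ← -0.658084 + 0.55·1.596754 = 0.220131
w(2.6) ≈ 0.2201

0.2201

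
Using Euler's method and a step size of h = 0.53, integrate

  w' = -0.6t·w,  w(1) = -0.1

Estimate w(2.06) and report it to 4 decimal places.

Euler: w_{n+1} = w_n + h·f(t_n, w_n).
t=1.000000, w=-0.100000: f=0.060000 → w ← -0.100000 + 0.53·0.060000 = -0.068200
t=1.530000, w=-0.068200: f=0.062608 → w ← -0.068200 + 0.53·0.062608 = -0.035018
w(2.06) ≈ -0.0350

-0.0350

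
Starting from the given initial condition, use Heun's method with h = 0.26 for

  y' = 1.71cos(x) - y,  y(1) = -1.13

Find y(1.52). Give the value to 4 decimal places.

Heun: k1 = f(x_n, y_n); k2 = f(x_n + h, y_n + h·k1); y_{n+1} = y_n + (h/2)·(k1 + k2).
x=1.000000, y=-1.130000:
  k1 = f(1.000000, -1.130000) = 2.053917
  k2 = f(1.260000, -0.595982) = 1.118929
  y ← -1.130000 + (0.26/2)·(2.053917 + 1.118929) = -0.717530
x=1.260000, y=-0.717530:
  k1 = f(1.260000, -0.717530) = 1.240477
  k2 = f(1.520000, -0.395006) = 0.481830
  y ← -0.717530 + (0.26/2)·(1.240477 + 0.481830) = -0.493630
y(1.52) ≈ -0.4936

-0.4936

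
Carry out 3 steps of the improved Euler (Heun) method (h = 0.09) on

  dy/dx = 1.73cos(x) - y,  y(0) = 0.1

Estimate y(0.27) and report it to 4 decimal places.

0.4796

Heun: k1 = f(x_n, y_n); k2 = f(x_n + h, y_n + h·k1); y_{n+1} = y_n + (h/2)·(k1 + k2).
x=0.000000, y=0.100000:
  k1 = f(0.000000, 0.100000) = 1.630000
  k2 = f(0.090000, 0.246700) = 1.476298
  y ← 0.100000 + (0.09/2)·(1.630000 + 1.476298) = 0.239783
x=0.090000, y=0.239783:
  k1 = f(0.090000, 0.239783) = 1.483215
  k2 = f(0.180000, 0.373273) = 1.328777
  y ← 0.239783 + (0.09/2)·(1.483215 + 1.328777) = 0.366323
x=0.180000, y=0.366323:
  k1 = f(0.180000, 0.366323) = 1.335727
  k2 = f(0.270000, 0.486538) = 1.180785
  y ← 0.366323 + (0.09/2)·(1.335727 + 1.180785) = 0.479566
y(0.27) ≈ 0.4796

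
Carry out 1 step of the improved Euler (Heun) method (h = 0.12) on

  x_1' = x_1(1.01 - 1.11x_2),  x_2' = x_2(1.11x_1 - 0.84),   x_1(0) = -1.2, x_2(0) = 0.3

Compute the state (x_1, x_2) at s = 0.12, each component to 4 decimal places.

Heun on (x_1,x_2): k1 = f(s_n, state_n); k2 = f(s_n + h, state_n + h·k1); state_{n+1} = state_n + (h/2)·(k1 + k2).
0.000000: (-1.200000, 0.300000)
  k1 = (-0.812400, -0.651600)
  predictor → (-1.297488, 0.221808)
  k2 = (-0.991012, -0.505769)
  → (-1.308205, 0.230558)
(x_1(0.12), x_2(0.12)) ≈ (-1.3082, 0.2306)

-1.3082, 0.2306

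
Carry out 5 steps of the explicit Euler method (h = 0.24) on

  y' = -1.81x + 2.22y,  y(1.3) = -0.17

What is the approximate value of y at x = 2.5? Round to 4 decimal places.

-11.1083

Euler: y_{n+1} = y_n + h·f(x_n, y_n).
x=1.300000, y=-0.170000: f=-2.730400 → y ← -0.170000 + 0.24·(-2.730400) = -0.825296
x=1.540000, y=-0.825296: f=-4.619557 → y ← -0.825296 + 0.24·(-4.619557) = -1.933990
x=1.780000, y=-1.933990: f=-7.515257 → y ← -1.933990 + 0.24·(-7.515257) = -3.737651
x=2.020000, y=-3.737651: f=-11.953786 → y ← -3.737651 + 0.24·(-11.953786) = -6.606560
x=2.260000, y=-6.606560: f=-18.757163 → y ← -6.606560 + 0.24·(-18.757163) = -11.108279
y(2.5) ≈ -11.1083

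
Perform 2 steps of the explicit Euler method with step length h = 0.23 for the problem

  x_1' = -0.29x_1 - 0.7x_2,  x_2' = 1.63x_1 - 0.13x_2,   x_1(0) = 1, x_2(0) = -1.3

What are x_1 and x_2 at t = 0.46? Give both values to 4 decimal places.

Euler on (x_1,x_2): x_1_{n+1} = x_1_n + h·x_1', x_2_{n+1} = x_2_n + h·x_2'.
0.000000: (1.000000, -1.300000); f=(0.620000, 1.799000) → (1.142600, -0.886230)
0.230000: (1.142600, -0.886230); f=(0.289007, 1.977648) → (1.209072, -0.431371)
(x_1(0.46), x_2(0.46)) ≈ (1.2091, -0.4314)

1.2091, -0.4314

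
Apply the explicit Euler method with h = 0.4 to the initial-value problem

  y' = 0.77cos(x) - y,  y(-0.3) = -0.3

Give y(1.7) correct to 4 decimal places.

Euler: y_{n+1} = y_n + h·f(x_n, y_n).
x=-0.300000, y=-0.300000: f=1.035609 → y ← -0.300000 + 0.4·1.035609 = 0.114244
x=0.100000, y=0.114244: f=0.651910 → y ← 0.114244 + 0.4·0.651910 = 0.375007
x=0.500000, y=0.375007: f=0.300731 → y ← 0.375007 + 0.4·0.300731 = 0.495300
x=0.900000, y=0.495300: f=-0.016660 → y ← 0.495300 + 0.4·(-0.016660) = 0.488636
x=1.300000, y=0.488636: f=-0.282662 → y ← 0.488636 + 0.4·(-0.282662) = 0.375571
y(1.7) ≈ 0.3756

0.3756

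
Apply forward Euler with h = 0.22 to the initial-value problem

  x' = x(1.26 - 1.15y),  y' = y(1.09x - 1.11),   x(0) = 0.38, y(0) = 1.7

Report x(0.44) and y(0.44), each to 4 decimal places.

0.2939, 1.1993

Euler on (x,y): x_{n+1} = x_n + h·x', y_{n+1} = y_n + h·y'.
0.000000: (0.380000, 1.700000); f=(-0.264100, -1.182860) → (0.321898, 1.439771)
0.220000: (0.321898, 1.439771); f=(-0.127387, -1.092975) → (0.293873, 1.199316)
(x(0.44), y(0.44)) ≈ (0.2939, 1.1993)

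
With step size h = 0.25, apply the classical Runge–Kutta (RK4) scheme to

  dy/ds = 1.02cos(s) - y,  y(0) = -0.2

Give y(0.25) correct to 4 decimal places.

RK4: k1 = f(s_n, y_n); k2 = f(s_n + h/2, y_n + (h/2)·k1); k3 = f(s_n + h/2, y_n + (h/2)·k2); k4 = f(s_n + h, y_n + h·k3); y_{n+1} = y_n + (h/6)·(k1 + 2k2 + 2k3 + k4).
s=0.000000, y=-0.200000:
  k1 = f(0.000000, -0.200000) = 1.220000
  k2 = f(0.125000, -0.047500) = 1.059542
  k3 = f(0.125000, -0.067557) = 1.079599
  k4 = f(0.250000, 0.069900) = 0.918391
  y ← -0.200000 + (0.25/6)·(k1 + 2k2 + 2k3 + k4) = 0.067361
y(0.25) ≈ 0.0674

0.0674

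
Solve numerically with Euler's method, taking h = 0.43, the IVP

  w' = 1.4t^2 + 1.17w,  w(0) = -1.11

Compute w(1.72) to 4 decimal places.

-3.7435

Euler: w_{n+1} = w_n + h·f(t_n, w_n).
t=0.000000, w=-1.110000: f=-1.298700 → w ← -1.110000 + 0.43·(-1.298700) = -1.668441
t=0.430000, w=-1.668441: f=-1.693216 → w ← -1.668441 + 0.43·(-1.693216) = -2.396524
t=0.860000, w=-2.396524: f=-1.768493 → w ← -2.396524 + 0.43·(-1.768493) = -3.156976
t=1.290000, w=-3.156976: f=-1.363922 → w ← -3.156976 + 0.43·(-1.363922) = -3.743462
w(1.72) ≈ -3.7435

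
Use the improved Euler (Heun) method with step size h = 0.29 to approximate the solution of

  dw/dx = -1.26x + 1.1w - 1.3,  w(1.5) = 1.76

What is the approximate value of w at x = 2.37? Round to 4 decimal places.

Heun: k1 = f(x_n, w_n); k2 = f(x_n + h, w_n + h·k1); w_{n+1} = w_n + (h/2)·(k1 + k2).
x=1.500000, w=1.760000:
  k1 = f(1.500000, 1.760000) = -1.254000
  k2 = f(1.790000, 1.396340) = -2.019426
  w ← 1.760000 + (0.29/2)·(-1.254000 + (-2.019426)) = 1.285353
x=1.790000, w=1.285353:
  k1 = f(1.790000, 1.285353) = -2.141511
  k2 = f(2.080000, 0.664315) = -3.190054
  w ← 1.285353 + (0.29/2)·(-2.141511 + (-3.190054)) = 0.512276
x=2.080000, w=0.512276:
  k1 = f(2.080000, 0.512276) = -3.357296
  k2 = f(2.370000, -0.461340) = -4.793674
  w ← 0.512276 + (0.29/2)·(-3.357296 + (-4.793674)) = -0.669614
w(2.37) ≈ -0.6696

-0.6696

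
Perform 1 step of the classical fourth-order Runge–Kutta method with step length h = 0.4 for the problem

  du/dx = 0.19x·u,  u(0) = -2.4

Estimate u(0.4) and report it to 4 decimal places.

RK4: k1 = f(x_n, u_n); k2 = f(x_n + h/2, u_n + (h/2)·k1); k3 = f(x_n + h/2, u_n + (h/2)·k2); k4 = f(x_n + h, u_n + h·k3); u_{n+1} = u_n + (h/6)·(k1 + 2k2 + 2k3 + k4).
x=0.000000, u=-2.400000:
  k1 = f(0.000000, -2.400000) = 0.000000
  k2 = f(0.200000, -2.400000) = -0.091200
  k3 = f(0.200000, -2.418240) = -0.091893
  k4 = f(0.400000, -2.436757) = -0.185194
  u ← -2.400000 + (0.4/6)·(k1 + 2k2 + 2k3 + k4) = -2.436759
u(0.4) ≈ -2.4368

-2.4368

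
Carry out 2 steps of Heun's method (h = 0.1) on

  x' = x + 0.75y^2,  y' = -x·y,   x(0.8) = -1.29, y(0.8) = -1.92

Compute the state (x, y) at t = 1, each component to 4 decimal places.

Heun on (x,y): k1 = f(t_n, state_n); k2 = f(t_n + h, state_n + h·k1); state_{n+1} = state_n + (h/2)·(k1 + k2).
0.800000: (-1.290000, -1.920000)
  k1 = (1.474800, -2.476800)
  predictor → (-1.142520, -2.167680)
  k2 = (2.381607, -2.476618)
  → (-1.097180, -2.167671)
0.900000: (-1.097180, -2.167671)
  k1 = (2.426918, -2.378324)
  predictor → (-0.854488, -2.405503)
  k2 = (3.485347, -2.055473)
  → (-0.801566, -2.389361)
(x(1), y(1)) ≈ (-0.8016, -2.3894)

-0.8016, -2.3894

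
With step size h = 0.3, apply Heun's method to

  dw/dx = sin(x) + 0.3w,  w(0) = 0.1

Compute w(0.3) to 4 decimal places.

Heun: k1 = f(x_n, w_n); k2 = f(x_n + h, w_n + h·k1); w_{n+1} = w_n + (h/2)·(k1 + k2).
x=0.000000, w=0.100000:
  k1 = f(0.000000, 0.100000) = 0.030000
  k2 = f(0.300000, 0.109000) = 0.328220
  w ← 0.100000 + (0.3/2)·(0.030000 + 0.328220) = 0.153733
w(0.3) ≈ 0.1537

0.1537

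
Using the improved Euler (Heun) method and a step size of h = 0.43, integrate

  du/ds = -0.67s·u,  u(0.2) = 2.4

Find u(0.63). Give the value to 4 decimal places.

2.1256

Heun: k1 = f(s_n, u_n); k2 = f(s_n + h, u_n + h·k1); u_{n+1} = u_n + (h/2)·(k1 + k2).
s=0.200000, u=2.400000:
  k1 = f(0.200000, 2.400000) = -0.321600
  k2 = f(0.630000, 2.261712) = -0.954669
  u ← 2.400000 + (0.43/2)·(-0.321600 + (-0.954669)) = 2.125602
u(0.63) ≈ 2.1256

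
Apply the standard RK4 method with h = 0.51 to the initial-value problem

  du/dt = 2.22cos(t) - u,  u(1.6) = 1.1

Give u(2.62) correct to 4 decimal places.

-0.4011

RK4: k1 = f(t_n, u_n); k2 = f(t_n + h/2, u_n + (h/2)·k1); k3 = f(t_n + h/2, u_n + (h/2)·k2); k4 = f(t_n + h, u_n + h·k3); u_{n+1} = u_n + (h/6)·(k1 + 2k2 + 2k3 + k4).
t=1.600000, u=1.100000:
  k1 = f(1.600000, 1.100000) = -1.164823
  k2 = f(1.855000, 0.802970) = -1.425443
  k3 = f(1.855000, 0.736512) = -1.358985
  k4 = f(2.110000, 0.406918) = -1.546783
  u ← 1.100000 + (0.51/6)·(k1 + 2k2 + 2k3 + k4) = 0.396161
t=2.110000, u=0.396161:
  k1 = f(2.110000, 0.396161) = -1.536026
  k2 = f(2.365000, 0.004474) = -1.588013
  k3 = f(2.365000, -0.008783) = -1.574756
  k4 = f(2.620000, -0.406965) = -1.517834
  u ← 0.396161 + (0.51/6)·(k1 + 2k2 + 2k3 + k4) = -0.401088
u(2.62) ≈ -0.4011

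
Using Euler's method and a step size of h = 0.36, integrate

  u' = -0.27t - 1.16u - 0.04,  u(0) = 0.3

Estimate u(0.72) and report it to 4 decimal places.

Euler: u_{n+1} = u_n + h·f(t_n, u_n).
t=0.000000, u=0.300000: f=-0.388000 → u ← 0.300000 + 0.36·(-0.388000) = 0.160320
t=0.360000, u=0.160320: f=-0.323171 → u ← 0.160320 + 0.36·(-0.323171) = 0.043978
u(0.72) ≈ 0.0440

0.0440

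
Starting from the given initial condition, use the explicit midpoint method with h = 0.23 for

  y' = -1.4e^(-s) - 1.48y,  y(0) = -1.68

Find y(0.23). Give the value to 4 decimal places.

-1.4377

Midpoint: k1 = f(s_n, y_n); k2 = f(s_n + h/2, y_n + (h/2)·k1); y_{n+1} = y_n + h·k2.
s=0.000000, y=-1.680000:
  k1 = f(0.000000, -1.680000) = 1.086400
  k2 = f(0.115000, -1.555064) = 1.053582
  y ← -1.680000 + 0.23·1.053582 = -1.437676
y(0.23) ≈ -1.4377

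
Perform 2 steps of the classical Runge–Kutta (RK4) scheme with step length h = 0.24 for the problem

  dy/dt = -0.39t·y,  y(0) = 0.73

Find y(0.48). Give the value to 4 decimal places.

0.6979

RK4: k1 = f(t_n, y_n); k2 = f(t_n + h/2, y_n + (h/2)·k1); k3 = f(t_n + h/2, y_n + (h/2)·k2); k4 = f(t_n + h, y_n + h·k3); y_{n+1} = y_n + (h/6)·(k1 + 2k2 + 2k3 + k4).
t=0.000000, y=0.730000:
  k1 = f(0.000000, 0.730000) = 0.000000
  k2 = f(0.120000, 0.730000) = -0.034164
  k3 = f(0.120000, 0.725900) = -0.033972
  k4 = f(0.240000, 0.721847) = -0.067565
  y ← 0.730000 + (0.24/6)·(k1 + 2k2 + 2k3 + k4) = 0.721847
t=0.240000, y=0.721847:
  k1 = f(0.240000, 0.721847) = -0.067565
  k2 = f(0.360000, 0.713739) = -0.100209
  k3 = f(0.360000, 0.709821) = -0.099659
  k4 = f(0.480000, 0.697928) = -0.130652
  y ← 0.721847 + (0.24/6)·(k1 + 2k2 + 2k3 + k4) = 0.697928
y(0.48) ≈ 0.6979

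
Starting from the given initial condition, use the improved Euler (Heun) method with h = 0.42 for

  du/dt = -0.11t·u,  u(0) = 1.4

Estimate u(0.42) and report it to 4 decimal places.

Heun: k1 = f(t_n, u_n); k2 = f(t_n + h, u_n + h·k1); u_{n+1} = u_n + (h/2)·(k1 + k2).
t=0.000000, u=1.400000:
  k1 = f(0.000000, 1.400000) = 0.000000
  k2 = f(0.420000, 1.400000) = -0.064680
  u ← 1.400000 + (0.42/2)·(0.000000 + (-0.064680)) = 1.386417
u(0.42) ≈ 1.3864

1.3864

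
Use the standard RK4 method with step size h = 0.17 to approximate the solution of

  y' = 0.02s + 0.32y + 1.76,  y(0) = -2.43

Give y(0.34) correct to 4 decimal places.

-2.0759

RK4: k1 = f(s_n, y_n); k2 = f(s_n + h/2, y_n + (h/2)·k1); k3 = f(s_n + h/2, y_n + (h/2)·k2); k4 = f(s_n + h, y_n + h·k3); y_{n+1} = y_n + (h/6)·(k1 + 2k2 + 2k3 + k4).
s=0.000000, y=-2.430000:
  k1 = f(0.000000, -2.430000) = 0.982400
  k2 = f(0.085000, -2.346496) = 1.010821
  k3 = f(0.085000, -2.344080) = 1.011594
  k4 = f(0.170000, -2.258029) = 1.040831
  y ← -2.430000 + (0.17/6)·(k1 + 2k2 + 2k3 + k4) = -2.258072
s=0.170000, y=-2.258072:
  k1 = f(0.170000, -2.258072) = 1.040817
  k2 = f(0.255000, -2.169602) = 1.070827
  k3 = f(0.255000, -2.167051) = 1.071644
  k4 = f(0.340000, -2.075892) = 1.102515
  y ← -2.258072 + (0.17/6)·(k1 + 2k2 + 2k3 + k4) = -2.075937
y(0.34) ≈ -2.0759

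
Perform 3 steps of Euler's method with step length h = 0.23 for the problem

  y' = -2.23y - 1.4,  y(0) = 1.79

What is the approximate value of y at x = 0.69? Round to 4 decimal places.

Euler: y_{n+1} = y_n + h·f(x_n, y_n).
x=0.000000, y=1.790000: f=-5.391700 → y ← 1.790000 + 0.23·(-5.391700) = 0.549909
x=0.230000, y=0.549909: f=-2.626297 → y ← 0.549909 + 0.23·(-2.626297) = -0.054139
x=0.460000, y=-0.054139: f=-1.279269 → y ← -0.054139 + 0.23·(-1.279269) = -0.348371
y(0.69) ≈ -0.3484

-0.3484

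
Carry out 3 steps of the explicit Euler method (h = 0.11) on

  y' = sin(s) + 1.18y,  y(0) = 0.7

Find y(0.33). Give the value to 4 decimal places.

Euler: y_{n+1} = y_n + h·f(s_n, y_n).
s=0.000000, y=0.700000: f=0.826000 → y ← 0.700000 + 0.11·0.826000 = 0.790860
s=0.110000, y=0.790860: f=1.042993 → y ← 0.790860 + 0.11·1.042993 = 0.905589
s=0.220000, y=0.905589: f=1.286825 → y ← 0.905589 + 0.11·1.286825 = 1.047140
y(0.33) ≈ 1.0471

1.0471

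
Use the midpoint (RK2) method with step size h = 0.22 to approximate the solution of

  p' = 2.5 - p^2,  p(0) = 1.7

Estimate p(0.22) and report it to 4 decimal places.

Midpoint: k1 = f(x_n, p_n); k2 = f(x_n + h/2, p_n + (h/2)·k1); p_{n+1} = p_n + h·k2.
x=0.000000, p=1.700000:
  k1 = f(0.000000, 1.700000) = -0.390000
  k2 = f(0.110000, 1.657100) = -0.245980
  p ← 1.700000 + 0.22·(-0.245980) = 1.645884
p(0.22) ≈ 1.6459

1.6459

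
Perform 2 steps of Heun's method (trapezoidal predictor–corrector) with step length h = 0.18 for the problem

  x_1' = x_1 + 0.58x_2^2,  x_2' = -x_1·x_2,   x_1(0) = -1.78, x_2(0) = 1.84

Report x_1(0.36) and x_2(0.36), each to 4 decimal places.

-0.9884, 3.2449

Heun on (x_1,x_2): k1 = f(s_n, state_n); k2 = f(s_n + h, state_n + h·k1); state_{n+1} = state_n + (h/2)·(k1 + k2).
0.000000: (-1.780000, 1.840000)
  k1 = (0.183648, 3.275200)
  predictor → (-1.746943, 2.429536)
  k2 = (1.676591, 4.244262)
  → (-1.612579, 2.516752)
0.180000: (-1.612579, 2.516752)
  k1 = (2.061164, 4.058459)
  predictor → (-1.241569, 3.247274)
  k2 = (4.874409, 4.031715)
  → (-0.988377, 3.244867)
(x_1(0.36), x_2(0.36)) ≈ (-0.9884, 3.2449)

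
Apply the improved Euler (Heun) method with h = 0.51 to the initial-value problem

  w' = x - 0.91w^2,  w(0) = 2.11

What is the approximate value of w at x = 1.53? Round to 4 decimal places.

1.2162

Heun: k1 = f(x_n, w_n); k2 = f(x_n + h, w_n + h·k1); w_{n+1} = w_n + (h/2)·(k1 + k2).
x=0.000000, w=2.110000:
  k1 = f(0.000000, 2.110000) = -4.051411
  k2 = f(0.510000, 0.043780) = 0.508256
  w ← 2.110000 + (0.51/2)·(-4.051411 + 0.508256) = 1.206495
x=0.510000, w=1.206495:
  k1 = f(0.510000, 1.206495) = -0.814624
  k2 = f(1.020000, 0.791037) = 0.450577
  w ← 1.206495 + (0.51/2)·(-0.814624 + 0.450577) = 1.113663
x=1.020000, w=1.113663:
  k1 = f(1.020000, 1.113663) = -0.108624
  k2 = f(1.530000, 1.058265) = 0.510868
  w ← 1.113663 + (0.51/2)·(-0.108624 + 0.510868) = 1.216236
w(1.53) ≈ 1.2162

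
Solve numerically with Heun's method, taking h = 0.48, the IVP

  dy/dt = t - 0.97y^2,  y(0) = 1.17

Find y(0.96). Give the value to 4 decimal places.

0.9252

Heun: k1 = f(t_n, y_n); k2 = f(t_n + h, y_n + h·k1); y_{n+1} = y_n + (h/2)·(k1 + k2).
t=0.000000, y=1.170000:
  k1 = f(0.000000, 1.170000) = -1.327833
  k2 = f(0.480000, 0.532640) = 0.204806
  y ← 1.170000 + (0.48/2)·(-1.327833 + 0.204806) = 0.900473
t=0.480000, y=0.900473:
  k1 = f(0.480000, 0.900473) = -0.306527
  k2 = f(0.960000, 0.753341) = 0.409504
  y ← 0.900473 + (0.48/2)·(-0.306527 + 0.409504) = 0.925188
y(0.96) ≈ 0.9252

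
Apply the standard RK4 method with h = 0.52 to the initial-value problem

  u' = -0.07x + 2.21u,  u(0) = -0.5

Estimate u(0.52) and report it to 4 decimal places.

RK4: k1 = f(x_n, u_n); k2 = f(x_n + h/2, u_n + (h/2)·k1); k3 = f(x_n + h/2, u_n + (h/2)·k2); k4 = f(x_n + h, u_n + h·k3); u_{n+1} = u_n + (h/6)·(k1 + 2k2 + 2k3 + k4).
x=0.000000, u=-0.500000:
  k1 = f(0.000000, -0.500000) = -1.105000
  k2 = f(0.260000, -0.787300) = -1.758133
  k3 = f(0.260000, -0.957115) = -2.133423
  k4 = f(0.520000, -1.609380) = -3.593130
  u ← -0.500000 + (0.52/6)·(k1 + 2k2 + 2k3 + k4) = -1.581708
u(0.52) ≈ -1.5817

-1.5817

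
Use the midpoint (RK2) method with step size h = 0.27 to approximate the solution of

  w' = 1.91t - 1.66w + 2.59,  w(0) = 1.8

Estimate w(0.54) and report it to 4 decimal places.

1.8853

Midpoint: k1 = f(t_n, w_n); k2 = f(t_n + h/2, w_n + (h/2)·k1); w_{n+1} = w_n + h·k2.
t=0.000000, w=1.800000:
  k1 = f(0.000000, 1.800000) = -0.398000
  k2 = f(0.135000, 1.746270) = -0.050958
  w ← 1.800000 + 0.27·(-0.050958) = 1.786241
t=0.270000, w=1.786241:
  k1 = f(0.270000, 1.786241) = 0.140539
  k2 = f(0.405000, 1.805214) = 0.366895
  w ← 1.786241 + 0.27·0.366895 = 1.885303
w(0.54) ≈ 1.8853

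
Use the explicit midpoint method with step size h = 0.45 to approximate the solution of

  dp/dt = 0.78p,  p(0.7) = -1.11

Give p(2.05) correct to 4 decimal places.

Midpoint: k1 = f(t_n, p_n); k2 = f(t_n + h/2, p_n + (h/2)·k1); p_{n+1} = p_n + h·k2.
t=0.700000, p=-1.110000:
  k1 = f(0.700000, -1.110000) = -0.865800
  k2 = f(0.925000, -1.304805) = -1.017748
  p ← -1.110000 + 0.45·(-1.017748) = -1.567987
t=1.150000, p=-1.567987:
  k1 = f(1.150000, -1.567987) = -1.223030
  k2 = f(1.375000, -1.843168) = -1.437671
  p ← -1.567987 + 0.45·(-1.437671) = -2.214939
t=1.600000, p=-2.214939:
  k1 = f(1.600000, -2.214939) = -1.727652
  k2 = f(1.825000, -2.603660) = -2.030855
  p ← -2.214939 + 0.45·(-2.030855) = -3.128823
p(2.05) ≈ -3.1288

-3.1288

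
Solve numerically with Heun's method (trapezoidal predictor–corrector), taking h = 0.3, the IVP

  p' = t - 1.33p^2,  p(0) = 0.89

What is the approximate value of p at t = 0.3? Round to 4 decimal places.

Heun: k1 = f(t_n, p_n); k2 = f(t_n + h, p_n + h·k1); p_{n+1} = p_n + (h/2)·(k1 + k2).
t=0.000000, p=0.890000:
  k1 = f(0.000000, 0.890000) = -1.053493
  k2 = f(0.300000, 0.573952) = -0.138130
  p ← 0.890000 + (0.3/2)·(-1.053493 + (-0.138130)) = 0.711257
p(0.3) ≈ 0.7113

0.7113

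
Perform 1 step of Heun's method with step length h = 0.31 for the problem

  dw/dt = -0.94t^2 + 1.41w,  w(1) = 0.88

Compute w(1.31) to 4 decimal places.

Heun: k1 = f(t_n, w_n); k2 = f(t_n + h, w_n + h·k1); w_{n+1} = w_n + (h/2)·(k1 + k2).
t=1.000000, w=0.880000:
  k1 = f(1.000000, 0.880000) = 0.300800
  k2 = f(1.310000, 0.973248) = -0.240854
  w ← 0.880000 + (0.31/2)·(0.300800 + (-0.240854)) = 0.889292
w(1.31) ≈ 0.8893

0.8893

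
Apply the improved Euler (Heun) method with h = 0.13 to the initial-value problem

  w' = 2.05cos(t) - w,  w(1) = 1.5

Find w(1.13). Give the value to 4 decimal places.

1.4372

Heun: k1 = f(t_n, w_n); k2 = f(t_n + h, w_n + h·k1); w_{n+1} = w_n + (h/2)·(k1 + k2).
t=1.000000, w=1.500000:
  k1 = f(1.000000, 1.500000) = -0.392380
  k2 = f(1.130000, 1.448991) = -0.574338
  w ← 1.500000 + (0.13/2)·(-0.392380 + (-0.574338)) = 1.437163
w(1.13) ≈ 1.4372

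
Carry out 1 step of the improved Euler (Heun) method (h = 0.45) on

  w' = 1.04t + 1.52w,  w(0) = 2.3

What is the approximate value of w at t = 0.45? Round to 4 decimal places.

Heun: k1 = f(t_n, w_n); k2 = f(t_n + h, w_n + h·k1); w_{n+1} = w_n + (h/2)·(k1 + k2).
t=0.000000, w=2.300000:
  k1 = f(0.000000, 2.300000) = 3.496000
  k2 = f(0.450000, 3.873200) = 6.355264
  w ← 2.300000 + (0.45/2)·(3.496000 + 6.355264) = 4.516534
w(0.45) ≈ 4.5165

4.5165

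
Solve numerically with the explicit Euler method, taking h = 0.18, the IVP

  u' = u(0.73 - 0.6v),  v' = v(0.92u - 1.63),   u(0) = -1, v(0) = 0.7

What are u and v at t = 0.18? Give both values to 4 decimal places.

-1.0558, 0.3787

Euler on (u,v): u_{n+1} = u_n + h·u', v_{n+1} = v_n + h·v'.
0.000000: (-1.000000, 0.700000); f=(-0.310000, -1.785000) → (-1.055800, 0.378700)
(u(0.18), v(0.18)) ≈ (-1.0558, 0.3787)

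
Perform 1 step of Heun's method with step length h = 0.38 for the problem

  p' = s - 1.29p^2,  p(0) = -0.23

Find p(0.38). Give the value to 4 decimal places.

-0.1868

Heun: k1 = f(s_n, p_n); k2 = f(s_n + h, p_n + h·k1); p_{n+1} = p_n + (h/2)·(k1 + k2).
s=0.000000, p=-0.230000:
  k1 = f(0.000000, -0.230000) = -0.068241
  k2 = f(0.380000, -0.255932) = 0.295504
  p ← -0.230000 + (0.38/2)·(-0.068241 + 0.295504) = -0.186820
p(0.38) ≈ -0.1868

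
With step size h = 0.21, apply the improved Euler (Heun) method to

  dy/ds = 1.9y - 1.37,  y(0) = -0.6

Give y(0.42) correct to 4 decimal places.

Heun: k1 = f(s_n, y_n); k2 = f(s_n + h, y_n + h·k1); y_{n+1} = y_n + (h/2)·(k1 + k2).
s=0.000000, y=-0.600000:
  k1 = f(0.000000, -0.600000) = -2.510000
  k2 = f(0.210000, -1.127100) = -3.511490
  y ← -0.600000 + (0.21/2)·(-2.510000 + (-3.511490)) = -1.232256
s=0.210000, y=-1.232256:
  k1 = f(0.210000, -1.232256) = -3.711287
  k2 = f(0.420000, -2.011627) = -5.192091
  y ← -1.232256 + (0.21/2)·(-3.711287 + (-5.192091)) = -2.167111
y(0.42) ≈ -2.1671

-2.1671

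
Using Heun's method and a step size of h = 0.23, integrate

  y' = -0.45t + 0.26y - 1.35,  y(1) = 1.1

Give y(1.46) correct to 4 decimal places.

Heun: k1 = f(t_n, y_n); k2 = f(t_n + h, y_n + h·k1); y_{n+1} = y_n + (h/2)·(k1 + k2).
t=1.000000, y=1.100000:
  k1 = f(1.000000, 1.100000) = -1.514000
  k2 = f(1.230000, 0.751780) = -1.708037
  y ← 1.100000 + (0.23/2)·(-1.514000 + (-1.708037)) = 0.729466
t=1.230000, y=0.729466:
  k1 = f(1.230000, 0.729466) = -1.713839
  k2 = f(1.460000, 0.335283) = -1.919826
  y ← 0.729466 + (0.23/2)·(-1.713839 + (-1.919826)) = 0.311594
y(1.46) ≈ 0.3116

0.3116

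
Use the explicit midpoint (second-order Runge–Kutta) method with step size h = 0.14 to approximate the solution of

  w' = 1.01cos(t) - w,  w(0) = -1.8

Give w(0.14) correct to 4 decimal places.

-1.4345

Midpoint: k1 = f(t_n, w_n); k2 = f(t_n + h/2, w_n + (h/2)·k1); w_{n+1} = w_n + h·k2.
t=0.000000, w=-1.800000:
  k1 = f(0.000000, -1.800000) = 2.810000
  k2 = f(0.070000, -1.603300) = 2.610827
  w ← -1.800000 + 0.14·2.610827 = -1.434484
w(0.14) ≈ -1.4345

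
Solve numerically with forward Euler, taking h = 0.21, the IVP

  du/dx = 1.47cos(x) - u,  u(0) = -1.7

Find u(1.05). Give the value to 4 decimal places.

0.3250

Euler: u_{n+1} = u_n + h·f(x_n, u_n).
x=0.000000, u=-1.700000: f=3.170000 → u ← -1.700000 + 0.21·3.170000 = -1.034300
x=0.210000, u=-1.034300: f=2.472005 → u ← -1.034300 + 0.21·2.472005 = -0.515179
x=0.420000, u=-0.515179: f=1.857420 → u ← -0.515179 + 0.21·1.857420 = -0.125121
x=0.630000, u=-0.125121: f=1.312921 → u ← -0.125121 + 0.21·1.312921 = 0.150593
x=0.840000, u=0.150593: f=0.830578 → u ← 0.150593 + 0.21·0.830578 = 0.325014
u(1.05) ≈ 0.3250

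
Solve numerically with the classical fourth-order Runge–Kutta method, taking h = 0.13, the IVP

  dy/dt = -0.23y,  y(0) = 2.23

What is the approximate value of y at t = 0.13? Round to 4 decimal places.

RK4: k1 = f(t_n, y_n); k2 = f(t_n + h/2, y_n + (h/2)·k1); k3 = f(t_n + h/2, y_n + (h/2)·k2); k4 = f(t_n + h, y_n + h·k3); y_{n+1} = y_n + (h/6)·(k1 + 2k2 + 2k3 + k4).
t=0.000000, y=2.230000:
  k1 = f(0.000000, 2.230000) = -0.512900
  k2 = f(0.065000, 2.196661) = -0.505232
  k3 = f(0.065000, 2.197160) = -0.505347
  k4 = f(0.130000, 2.164305) = -0.497790
  y ← 2.230000 + (0.13/6)·(k1 + 2k2 + 2k3 + k4) = 2.164310
y(0.13) ≈ 2.1643

2.1643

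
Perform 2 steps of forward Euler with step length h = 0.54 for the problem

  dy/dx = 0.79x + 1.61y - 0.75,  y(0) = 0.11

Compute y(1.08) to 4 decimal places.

Euler: y_{n+1} = y_n + h·f(x_n, y_n).
x=0.000000, y=0.110000: f=-0.572900 → y ← 0.110000 + 0.54·(-0.572900) = -0.199366
x=0.540000, y=-0.199366: f=-0.644379 → y ← -0.199366 + 0.54·(-0.644379) = -0.547331
y(1.08) ≈ -0.5473

-0.5473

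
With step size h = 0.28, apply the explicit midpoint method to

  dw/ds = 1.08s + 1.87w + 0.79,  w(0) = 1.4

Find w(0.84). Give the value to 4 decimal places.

8.5447

Midpoint: k1 = f(s_n, w_n); k2 = f(s_n + h/2, w_n + (h/2)·k1); w_{n+1} = w_n + h·k2.
s=0.000000, w=1.400000:
  k1 = f(0.000000, 1.400000) = 3.408000
  k2 = f(0.140000, 1.877120) = 4.451414
  w ← 1.400000 + 0.28·4.451414 = 2.646396
s=0.280000, w=2.646396:
  k1 = f(0.280000, 2.646396) = 6.041161
  k2 = f(0.420000, 3.492159) = 7.773936
  w ← 2.646396 + 0.28·7.773936 = 4.823098
s=0.560000, w=4.823098:
  k1 = f(0.560000, 4.823098) = 10.413994
  k2 = f(0.700000, 6.281057) = 13.291577
  w ← 4.823098 + 0.28·13.291577 = 8.544740
w(0.84) ≈ 8.5447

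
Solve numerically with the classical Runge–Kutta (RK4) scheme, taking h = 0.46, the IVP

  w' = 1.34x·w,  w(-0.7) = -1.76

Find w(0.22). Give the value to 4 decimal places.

-1.3091

RK4: k1 = f(x_n, w_n); k2 = f(x_n + h/2, w_n + (h/2)·k1); k3 = f(x_n + h/2, w_n + (h/2)·k2); k4 = f(x_n + h, w_n + h·k3); w_{n+1} = w_n + (h/6)·(k1 + 2k2 + 2k3 + k4).
x=-0.700000, w=-1.760000:
  k1 = f(-0.700000, -1.760000) = 1.650880
  k2 = f(-0.470000, -1.380298) = 0.869311
  k3 = f(-0.470000, -1.560058) = 0.982525
  k4 = f(-0.240000, -1.308039) = 0.420665
  w ← -1.760000 + (0.46/6)·(k1 + 2k2 + 2k3 + k4) = -1.317233
x=-0.240000, w=-1.317233:
  k1 = f(-0.240000, -1.317233) = 0.423622
  k2 = f(-0.010000, -1.219800) = 0.016345
  k3 = f(-0.010000, -1.313474) = 0.017601
  k4 = f(0.220000, -1.309137) = -0.385934
  w ← -1.317233 + (0.46/6)·(k1 + 2k2 + 2k3 + k4) = -1.309139
w(0.22) ≈ -1.3091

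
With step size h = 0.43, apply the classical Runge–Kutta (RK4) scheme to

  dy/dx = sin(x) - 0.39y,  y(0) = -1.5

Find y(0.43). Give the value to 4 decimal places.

-1.1823

RK4: k1 = f(x_n, y_n); k2 = f(x_n + h/2, y_n + (h/2)·k1); k3 = f(x_n + h/2, y_n + (h/2)·k2); k4 = f(x_n + h, y_n + h·k3); y_{n+1} = y_n + (h/6)·(k1 + 2k2 + 2k3 + k4).
x=0.000000, y=-1.500000:
  k1 = f(0.000000, -1.500000) = 0.585000
  k2 = f(0.215000, -1.374225) = 0.749295
  k3 = f(0.215000, -1.338902) = 0.735519
  k4 = f(0.430000, -1.183727) = 0.878524
  y ← -1.500000 + (0.43/6)·(k1 + 2k2 + 2k3 + k4) = -1.182291
y(0.43) ≈ -1.1823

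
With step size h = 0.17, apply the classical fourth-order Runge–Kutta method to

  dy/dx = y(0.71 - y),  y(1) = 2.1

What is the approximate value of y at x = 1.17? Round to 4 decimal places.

RK4: k1 = f(x_n, y_n); k2 = f(x_n + h/2, y_n + (h/2)·k1); k3 = f(x_n + h/2, y_n + (h/2)·k2); k4 = f(x_n + h, y_n + h·k3); y_{n+1} = y_n + (h/6)·(k1 + 2k2 + 2k3 + k4).
x=1.000000, y=2.100000:
  k1 = f(1.000000, 2.100000) = -2.919000
  k2 = f(1.085000, 1.851885) = -2.114640
  k3 = f(1.085000, 1.920256) = -2.324000
  k4 = f(1.170000, 1.704920) = -1.696259
  y ← 2.100000 + (0.17/6)·(k1 + 2k2 + 2k3 + k4) = 1.717711
y(1.17) ≈ 1.7177

1.7177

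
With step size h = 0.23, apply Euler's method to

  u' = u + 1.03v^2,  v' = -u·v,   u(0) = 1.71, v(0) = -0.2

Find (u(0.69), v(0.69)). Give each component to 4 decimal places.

3.2016, -0.0250

Euler on (u,v): u_{n+1} = u_n + h·u', v_{n+1} = v_n + h·v'.
0.000000: (1.710000, -0.200000); f=(1.751200, 0.342000) → (2.112776, -0.121340)
0.230000: (2.112776, -0.121340); f=(2.127941, 0.256364) → (2.602202, -0.062376)
0.460000: (2.602202, -0.062376); f=(2.606210, 0.162316) → (3.201631, -0.025044)
(u(0.69), v(0.69)) ≈ (3.2016, -0.0250)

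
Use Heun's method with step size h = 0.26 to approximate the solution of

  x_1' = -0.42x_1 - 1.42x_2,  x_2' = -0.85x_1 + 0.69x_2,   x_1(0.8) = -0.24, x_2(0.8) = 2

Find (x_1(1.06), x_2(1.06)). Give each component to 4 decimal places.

-0.9893, 2.5275

Heun on (x_1,x_2): k1 = f(t_n, state_n); k2 = f(t_n + h, state_n + h·k1); state_{n+1} = state_n + (h/2)·(k1 + k2).
0.800000: (-0.240000, 2.000000)
  k1 = (-2.739200, 1.584000)
  predictor → (-0.952192, 2.411840)
  k2 = (-3.024892, 2.473533)
  → (-0.989332, 2.527479)
(x_1(1.06), x_2(1.06)) ≈ (-0.9893, 2.5275)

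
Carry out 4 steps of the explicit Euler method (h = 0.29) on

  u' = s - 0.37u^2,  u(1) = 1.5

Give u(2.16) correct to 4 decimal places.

2.0105

Euler: u_{n+1} = u_n + h·f(s_n, u_n).
s=1.000000, u=1.500000: f=0.167500 → u ← 1.500000 + 0.29·0.167500 = 1.548575
s=1.290000, u=1.548575: f=0.402709 → u ← 1.548575 + 0.29·0.402709 = 1.665361
s=1.580000, u=1.665361: f=0.553832 → u ← 1.665361 + 0.29·0.553832 = 1.825972
s=1.870000, u=1.825972: f=0.636356 → u ← 1.825972 + 0.29·0.636356 = 2.010515
u(2.16) ≈ 2.0105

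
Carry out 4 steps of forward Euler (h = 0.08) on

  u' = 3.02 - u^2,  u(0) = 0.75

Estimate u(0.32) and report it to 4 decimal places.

1.3733

Euler: u_{n+1} = u_n + h·f(x_n, u_n).
x=0.000000, u=0.750000: f=2.457500 → u ← 0.750000 + 0.08·2.457500 = 0.946600
x=0.080000, u=0.946600: f=2.123948 → u ← 0.946600 + 0.08·2.123948 = 1.116516
x=0.160000, u=1.116516: f=1.773392 → u ← 1.116516 + 0.08·1.773392 = 1.258387
x=0.240000, u=1.258387: f=1.436462 → u ← 1.258387 + 0.08·1.436462 = 1.373304
u(0.32) ≈ 1.3733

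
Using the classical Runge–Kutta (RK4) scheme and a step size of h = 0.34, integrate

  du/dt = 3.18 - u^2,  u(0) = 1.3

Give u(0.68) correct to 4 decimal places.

1.7302

RK4: k1 = f(t_n, u_n); k2 = f(t_n + h/2, u_n + (h/2)·k1); k3 = f(t_n + h/2, u_n + (h/2)·k2); k4 = f(t_n + h, u_n + h·k3); u_{n+1} = u_n + (h/6)·(k1 + 2k2 + 2k3 + k4).
t=0.000000, u=1.300000:
  k1 = f(0.000000, 1.300000) = 1.490000
  k2 = f(0.170000, 1.553300) = 0.767259
  k3 = f(0.170000, 1.430434) = 1.133858
  k4 = f(0.340000, 1.685512) = 0.339050
  u ← 1.300000 + (0.34/6)·(k1 + 2k2 + 2k3 + k4) = 1.619106
t=0.340000, u=1.619106:
  k1 = f(0.340000, 1.619106) = 0.558495
  k2 = f(0.510000, 1.714050) = 0.242031
  k3 = f(0.510000, 1.660251) = 0.423565
  k4 = f(0.680000, 1.763118) = 0.071414
  u ← 1.619106 + (0.34/6)·(k1 + 2k2 + 2k3 + k4) = 1.730235
u(0.68) ≈ 1.7302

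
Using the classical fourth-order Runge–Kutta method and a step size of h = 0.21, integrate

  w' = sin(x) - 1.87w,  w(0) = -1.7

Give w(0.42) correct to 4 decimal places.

-0.7073

RK4: k1 = f(x_n, w_n); k2 = f(x_n + h/2, w_n + (h/2)·k1); k3 = f(x_n + h/2, w_n + (h/2)·k2); k4 = f(x_n + h, w_n + h·k3); w_{n+1} = w_n + (h/6)·(k1 + 2k2 + 2k3 + k4).
x=0.000000, w=-1.700000:
  k1 = f(0.000000, -1.700000) = 3.179000
  k2 = f(0.105000, -1.366205) = 2.659611
  k3 = f(0.105000, -1.420741) = 2.761593
  k4 = f(0.210000, -1.120066) = 2.302982
  w ← -1.700000 + (0.21/6)·(k1 + 2k2 + 2k3 + k4) = -1.128646
x=0.210000, w=-1.128646:
  k1 = f(0.210000, -1.128646) = 2.319029
  k2 = f(0.315000, -0.885148) = 1.965044
  k3 = f(0.315000, -0.922317) = 2.034549
  k4 = f(0.420000, -0.701391) = 1.719362
  w ← -1.128646 + (0.21/6)·(k1 + 2k2 + 2k3 + k4) = -0.707331
w(0.42) ≈ -0.7073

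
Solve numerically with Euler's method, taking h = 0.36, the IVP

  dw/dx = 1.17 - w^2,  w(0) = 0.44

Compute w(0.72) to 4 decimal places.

Euler: w_{n+1} = w_n + h·f(x_n, w_n).
x=0.000000, w=0.440000: f=0.976400 → w ← 0.440000 + 0.36·0.976400 = 0.791504
x=0.360000, w=0.791504: f=0.543521 → w ← 0.791504 + 0.36·0.543521 = 0.987172
w(0.72) ≈ 0.9872

0.9872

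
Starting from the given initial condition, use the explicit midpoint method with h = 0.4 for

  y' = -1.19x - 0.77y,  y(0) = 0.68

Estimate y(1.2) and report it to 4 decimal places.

-0.3840

Midpoint: k1 = f(x_n, y_n); k2 = f(x_n + h/2, y_n + (h/2)·k1); y_{n+1} = y_n + h·k2.
x=0.000000, y=0.680000:
  k1 = f(0.000000, 0.680000) = -0.523600
  k2 = f(0.200000, 0.575280) = -0.680966
  y ← 0.680000 + 0.4·(-0.680966) = 0.407614
x=0.400000, y=0.407614:
  k1 = f(0.400000, 0.407614) = -0.789863
  k2 = f(0.600000, 0.249641) = -0.906224
  y ← 0.407614 + 0.4·(-0.906224) = 0.045124
x=0.800000, y=0.045124:
  k1 = f(0.800000, 0.045124) = -0.986746
  k2 = f(1.000000, -0.152225) = -1.072787
  y ← 0.045124 + 0.4·(-1.072787) = -0.383990
y(1.2) ≈ -0.3840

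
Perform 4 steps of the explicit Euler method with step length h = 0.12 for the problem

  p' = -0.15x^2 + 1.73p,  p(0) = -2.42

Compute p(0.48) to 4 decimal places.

Euler: p_{n+1} = p_n + h·f(x_n, p_n).
x=0.000000, p=-2.420000: f=-4.186600 → p ← -2.420000 + 0.12·(-4.186600) = -2.922392
x=0.120000, p=-2.922392: f=-5.057898 → p ← -2.922392 + 0.12·(-5.057898) = -3.529340
x=0.240000, p=-3.529340: f=-6.114398 → p ← -3.529340 + 0.12·(-6.114398) = -4.263068
x=0.360000, p=-4.263068: f=-7.394547 → p ← -4.263068 + 0.12·(-7.394547) = -5.150413
p(0.48) ≈ -5.1504

-5.1504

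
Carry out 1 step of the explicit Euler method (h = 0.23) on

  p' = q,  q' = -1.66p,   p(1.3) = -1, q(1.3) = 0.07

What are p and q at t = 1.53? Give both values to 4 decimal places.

-0.9839, 0.4518

Euler on (p,q): p_{n+1} = p_n + h·p', q_{n+1} = q_n + h·q'.
1.300000: (-1.000000, 0.070000); f=(0.070000, 1.660000) → (-0.983900, 0.451800)
(p(1.53), q(1.53)) ≈ (-0.9839, 0.4518)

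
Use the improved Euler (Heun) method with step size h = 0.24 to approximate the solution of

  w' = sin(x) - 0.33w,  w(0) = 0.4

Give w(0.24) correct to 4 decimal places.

0.3981

Heun: k1 = f(x_n, w_n); k2 = f(x_n + h, w_n + h·k1); w_{n+1} = w_n + (h/2)·(k1 + k2).
x=0.000000, w=0.400000:
  k1 = f(0.000000, 0.400000) = -0.132000
  k2 = f(0.240000, 0.368320) = 0.116157
  w ← 0.400000 + (0.24/2)·(-0.132000 + 0.116157) = 0.398099
w(0.24) ≈ 0.3981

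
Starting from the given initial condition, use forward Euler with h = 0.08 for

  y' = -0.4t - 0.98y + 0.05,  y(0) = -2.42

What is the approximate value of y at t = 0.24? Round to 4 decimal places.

-1.8907

Euler: y_{n+1} = y_n + h·f(t_n, y_n).
t=0.000000, y=-2.420000: f=2.421600 → y ← -2.420000 + 0.08·2.421600 = -2.226272
t=0.080000, y=-2.226272: f=2.199747 → y ← -2.226272 + 0.08·2.199747 = -2.050292
t=0.160000, y=-2.050292: f=1.995286 → y ← -2.050292 + 0.08·1.995286 = -1.890669
y(0.24) ≈ -1.8907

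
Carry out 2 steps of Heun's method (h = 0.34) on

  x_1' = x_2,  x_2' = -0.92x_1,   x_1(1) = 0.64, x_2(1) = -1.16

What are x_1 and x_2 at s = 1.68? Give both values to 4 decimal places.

Heun on (x_1,x_2): k1 = f(s_n, state_n); k2 = f(s_n + h, state_n + h·k1); state_{n+1} = state_n + (h/2)·(k1 + k2).
1.000000: (0.640000, -1.160000)
  k1 = (-1.160000, -0.588800)
  predictor → (0.245600, -1.360192)
  k2 = (-1.360192, -0.225952)
  → (0.211567, -1.298508)
1.340000: (0.211567, -1.298508)
  k1 = (-1.298508, -0.194642)
  predictor → (-0.229925, -1.364686)
  k2 = (-1.364686, 0.211531)
  → (-0.241176, -1.295637)
(x_1(1.68), x_2(1.68)) ≈ (-0.2412, -1.2956)

-0.2412, -1.2956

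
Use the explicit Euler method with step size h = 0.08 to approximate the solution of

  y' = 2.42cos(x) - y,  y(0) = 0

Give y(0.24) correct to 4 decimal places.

Euler: y_{n+1} = y_n + h·f(x_n, y_n).
x=0.000000, y=0.000000: f=2.420000 → y ← 0.000000 + 0.08·2.420000 = 0.193600
x=0.080000, y=0.193600: f=2.218660 → y ← 0.193600 + 0.08·2.218660 = 0.371093
x=0.160000, y=0.371093: f=2.017997 → y ← 0.371093 + 0.08·2.017997 = 0.532533
y(0.24) ≈ 0.5325

0.5325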